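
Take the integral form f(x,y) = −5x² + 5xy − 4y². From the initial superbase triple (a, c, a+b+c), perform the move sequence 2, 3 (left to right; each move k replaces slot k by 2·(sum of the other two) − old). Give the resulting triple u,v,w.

start (-5,-4,-4) = (f(1,0),f(0,1),f(1,1))
replace slot 2: 2·((-5)+(-4)) − (-4) = -14 → (-5,-14,-4)
replace slot 3: 2·((-5)+(-14)) − (-4) = -34 → (-5,-14,-34)

-5,-14,-34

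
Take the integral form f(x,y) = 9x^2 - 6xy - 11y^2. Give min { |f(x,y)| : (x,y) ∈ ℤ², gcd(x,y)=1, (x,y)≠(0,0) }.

descent: ρ → (-11,6,9)  [lands on river]
river: ρ → (9,12,-8)
river: ρ → (-8,20,1)
river: ρ → (1,20,-8)
river: ρ → (-8,12,9)
river: ρ → (9,6,-11)
river: ρ → (-11,16,4)
river: ρ → (4,16,-11)
closes: descent 1, river 8
min |a| on river = 1

1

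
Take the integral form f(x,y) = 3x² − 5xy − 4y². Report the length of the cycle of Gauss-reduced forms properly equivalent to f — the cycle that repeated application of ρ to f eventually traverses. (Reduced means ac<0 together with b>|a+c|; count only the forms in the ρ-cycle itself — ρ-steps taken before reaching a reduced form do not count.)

D = 73, ⌊√D⌋ = 8
descent: ρ → (-4,5,3)  [lands on river]
river: ρ → (3,7,-2)
river: ρ → (-2,5,6)
river: ρ → (6,7,-1)
river: ρ → (-1,7,6)
river: ρ → (6,5,-2)
river: ρ → (-2,7,3)
river: ρ → (3,5,-4)
river: ρ → (-4,3,4)
river: ρ → (4,5,-3)
river: ρ → (-3,7,2)
river: ρ → (2,5,-6)
river: ρ → (-6,7,1)
river: ρ → (1,7,-6)
river: ρ → (-6,5,2)
river: ρ → (2,7,-3)
river: ρ → (-3,5,4)
river: ρ → (4,3,-4)
ρ-cycle length = 18 (tail of 1 descent step not counted)

18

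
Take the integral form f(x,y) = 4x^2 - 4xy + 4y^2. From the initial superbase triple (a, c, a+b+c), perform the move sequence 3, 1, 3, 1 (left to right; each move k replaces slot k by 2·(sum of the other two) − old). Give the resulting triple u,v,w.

start (4,4,4) = (f(1,0),f(0,1),f(1,1))
replace slot 3: 2·(4+4) − 4 = 12 → (4,4,12)
replace slot 1: 2·(4+12) − 4 = 28 → (28,4,12)
replace slot 3: 2·(28+4) − 12 = 52 → (28,4,52)
replace slot 1: 2·(4+52) − 28 = 84 → (84,4,52)

84,4,52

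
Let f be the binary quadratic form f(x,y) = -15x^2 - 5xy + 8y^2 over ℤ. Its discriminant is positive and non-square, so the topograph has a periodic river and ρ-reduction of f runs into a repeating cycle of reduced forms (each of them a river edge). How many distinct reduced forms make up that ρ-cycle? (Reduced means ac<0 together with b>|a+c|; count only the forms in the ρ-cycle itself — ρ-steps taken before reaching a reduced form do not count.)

D = 505, ⌊√D⌋ = 22
descent: ρ → (8,21,-2)  [lands on river]
river: ρ → (-2,19,18)
river: ρ → (18,17,-3)
river: ρ → (-3,19,12)
river: ρ → (12,5,-10)
river: ρ → (-10,15,7)
river: ρ → (7,13,-12)
river: ρ → (-12,11,8)
ρ-cycle length = 8 (tail of 1 descent step not counted)

8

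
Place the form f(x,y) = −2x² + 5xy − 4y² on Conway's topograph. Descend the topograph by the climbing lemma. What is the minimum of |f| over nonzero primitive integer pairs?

translate: b→-1 (≡-5 mod 4), so (2,-5,4)→(2,-1,1)
flip: (2,-1,1)→(1,1,2)
reduced (well bottom): (1,1,2) with a≤c, −a<b≤a
well minimum |f| = |-1| = 1 (negative-definite)

1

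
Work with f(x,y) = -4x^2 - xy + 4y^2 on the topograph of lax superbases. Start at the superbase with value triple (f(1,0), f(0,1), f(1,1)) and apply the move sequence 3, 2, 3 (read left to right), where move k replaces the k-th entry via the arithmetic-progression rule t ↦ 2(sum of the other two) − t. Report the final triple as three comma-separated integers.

start (-4,4,-1) = (f(1,0),f(0,1),f(1,1))
replace slot 3: 2·((-4)+4) − (-1) = 1 → (-4,4,1)
replace slot 2: 2·((-4)+1) − 4 = -10 → (-4,-10,1)
replace slot 3: 2·((-4)+(-10)) − 1 = -29 → (-4,-10,-29)

-4,-10,-29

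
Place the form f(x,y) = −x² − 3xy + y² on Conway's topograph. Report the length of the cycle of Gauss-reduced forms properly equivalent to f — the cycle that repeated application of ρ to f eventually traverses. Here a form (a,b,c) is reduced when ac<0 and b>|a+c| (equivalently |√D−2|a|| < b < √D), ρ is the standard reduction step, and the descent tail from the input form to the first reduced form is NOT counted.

D = 13, ⌊√D⌋ = 3
descent: ρ → (1,3,-1)  [lands on river]
river: ρ → (-1,3,1)
ρ-cycle length = 2 (tail of 1 descent step not counted)

2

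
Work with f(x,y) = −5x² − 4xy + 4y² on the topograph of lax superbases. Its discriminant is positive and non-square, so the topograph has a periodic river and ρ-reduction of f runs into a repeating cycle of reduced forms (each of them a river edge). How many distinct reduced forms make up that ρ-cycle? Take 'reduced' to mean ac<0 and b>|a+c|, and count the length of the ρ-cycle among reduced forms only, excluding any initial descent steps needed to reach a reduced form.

D = 96, ⌊√D⌋ = 9
descent: ρ → (4,4,-5)  [lands on river]
river: ρ → (-5,6,3)
river: ρ → (3,6,-5)
river: ρ → (-5,4,4)
ρ-cycle length = 4 (tail of 1 descent step not counted)

4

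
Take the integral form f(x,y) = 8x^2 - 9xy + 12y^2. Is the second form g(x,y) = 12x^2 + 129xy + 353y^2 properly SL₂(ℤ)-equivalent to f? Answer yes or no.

D₁ = -303, D₂ = -303
f: translate: b→7 (≡-9 mod 16), so (8,-9,12)→(8,7,11)
f: reduced (well bottom): (8,7,11) with a≤c, −a<b≤a
g: translate: b→9 (≡129 mod 24), so (12,129,353)→(12,9,8)
g: flip: (12,9,8)→(8,-9,12)
g: translate: b→7 (≡-9 mod 16), so (8,-9,12)→(8,7,11)
g: reduced (well bottom): (8,7,11) with a≤c, −a<b≤a
reduced forms (8, 7, 11) vs (8, 7, 11) ⇒ equivalent

yes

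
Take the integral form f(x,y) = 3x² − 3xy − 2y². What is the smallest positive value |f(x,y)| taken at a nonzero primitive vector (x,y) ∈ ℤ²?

descent: ρ → (-2,3,3)  [lands on river]
river: ρ → (3,3,-2)
river: ρ → (-2,5,1)
river: ρ → (1,5,-2)
closes: descent 1, river 4
min |a| on river = 1

1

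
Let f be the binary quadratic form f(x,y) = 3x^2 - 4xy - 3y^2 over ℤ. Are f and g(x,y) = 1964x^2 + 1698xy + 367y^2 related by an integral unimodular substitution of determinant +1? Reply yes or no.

D₁ = 52, D₂ = 52
river cycle of f (length 10): (-3, 4, 3), (3, 2, -4), (-4, 6, 1), (1, 6, -4), (-4, 2, 3), (3, 4, -3), (-3, 2, 4), (4, 6, -1), (-1, 6, 4), (4, 2, -3)
river cycle of g (length 10): (1, 6, -4), (-4, 2, 3), (3, 4, -3), (-3, 2, 4), (4, 6, -1), (-1, 6, 4), (4, 2, -3), (-3, 4, 3), (3, 2, -4), (-4, 6, 1)
cycles coincide ⇒ equivalent

yes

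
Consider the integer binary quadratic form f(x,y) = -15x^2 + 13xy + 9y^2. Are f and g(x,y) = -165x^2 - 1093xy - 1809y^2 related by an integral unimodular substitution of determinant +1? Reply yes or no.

D₁ = 709, D₂ = 709
river cycle of f (length 34): (9, 23, -5), (-5, 17, 21), (21, 25, -1), (-1, 25, 21), (21, 17, -5), (-5, 23, 9), (9, 13, -15), (-15, 17, 7), (7, 25, -3), (-3, 23, 15), … (24 more)
river cycle of g (length 34): (-15, 13, 9), (9, 23, -5), (-5, 17, 21), (21, 25, -1), (-1, 25, 21), (21, 17, -5), (-5, 23, 9), (9, 13, -15), (-15, 17, 7), (7, 25, -3), … (24 more)
cycles coincide ⇒ equivalent

yes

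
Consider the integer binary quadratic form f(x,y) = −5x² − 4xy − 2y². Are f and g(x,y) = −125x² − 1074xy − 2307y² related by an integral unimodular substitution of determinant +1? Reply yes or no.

D₁ = -24, D₂ = -24
f is negative-definite; reduce −f:
−f: flip: (5,4,2)→(2,-4,5)
−f: translate: b→0 (≡-4 mod 4), so (2,-4,5)→(2,0,3)
−f: reduced (well bottom): (2,0,3) with a≤c, −a<b≤a
flip sign back: reduced form of f is (-2,0,-3)
g is negative-definite; reduce −g:
−g: translate: b→74 (≡1074 mod 250), so (125,1074,2307)→(125,74,11)
−g: flip: (125,74,11)→(11,-74,125)
−g: translate: b→-8 (≡-74 mod 22), so (11,-74,125)→(11,-8,2)
−g: flip: (11,-8,2)→(2,8,11)
−g: translate: b→0 (≡8 mod 4), so (2,8,11)→(2,0,3)
−g: reduced (well bottom): (2,0,3) with a≤c, −a<b≤a
flip sign back: reduced form of g is (-2,0,-3)
reduced forms (-2, 0, -3) vs (-2, 0, -3) ⇒ equivalent

yes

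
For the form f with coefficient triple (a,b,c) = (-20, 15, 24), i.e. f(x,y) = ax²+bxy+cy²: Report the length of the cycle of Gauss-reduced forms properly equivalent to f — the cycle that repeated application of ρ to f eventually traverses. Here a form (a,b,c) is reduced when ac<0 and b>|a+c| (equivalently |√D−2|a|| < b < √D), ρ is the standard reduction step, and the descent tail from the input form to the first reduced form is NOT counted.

D = 2145, ⌊√D⌋ = 46
river: ρ → (24,33,-11)
river: ρ → (-11,33,24)
river: ρ → (24,15,-20)
river: ρ → (-20,25,19)
river: ρ → (19,13,-26)
river: ρ → (-26,39,6)
river: ρ → (6,45,-5)
river: ρ → (-5,45,6)
river: ρ → (6,39,-26)
river: ρ → (-26,13,19)
river: ρ → (19,25,-20)
river: ρ → (-20,15,24)
ρ-cycle length = 12 (tail of 0 descent steps not counted)

12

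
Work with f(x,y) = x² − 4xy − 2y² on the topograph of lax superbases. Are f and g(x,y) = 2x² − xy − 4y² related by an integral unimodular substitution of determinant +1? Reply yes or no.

D₁ = 24, D₂ = 33
discriminants differ ⇒ not SL₂(ℤ)-equivalent

no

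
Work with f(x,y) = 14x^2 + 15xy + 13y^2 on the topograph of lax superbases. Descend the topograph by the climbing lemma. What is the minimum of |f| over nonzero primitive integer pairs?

translate: b→-13 (≡15 mod 28), so (14,15,13)→(14,-13,12)
flip: (14,-13,12)→(12,13,14)
translate: b→-11 (≡13 mod 24), so (12,13,14)→(12,-11,13)
reduced (well bottom): (12,-11,13) with a≤c, −a<b≤a
well minimum = a = 12

12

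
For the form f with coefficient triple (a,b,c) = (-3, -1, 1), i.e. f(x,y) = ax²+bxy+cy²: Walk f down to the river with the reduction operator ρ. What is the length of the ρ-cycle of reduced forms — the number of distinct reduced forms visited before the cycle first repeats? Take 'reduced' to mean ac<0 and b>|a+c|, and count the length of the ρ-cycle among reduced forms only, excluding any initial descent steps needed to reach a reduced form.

D = 13, ⌊√D⌋ = 3
descent: ρ → (1,3,-1)  [lands on river]
river: ρ → (-1,3,1)
ρ-cycle length = 2 (tail of 1 descent step not counted)

2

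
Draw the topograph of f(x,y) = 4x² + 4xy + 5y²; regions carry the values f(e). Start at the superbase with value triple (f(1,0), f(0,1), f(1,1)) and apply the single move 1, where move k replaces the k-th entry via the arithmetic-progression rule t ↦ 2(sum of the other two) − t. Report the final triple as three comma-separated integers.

start (4,5,13) = (f(1,0),f(0,1),f(1,1))
replace slot 1: 2·(5+13) − 4 = 32 → (32,5,13)

32,5,13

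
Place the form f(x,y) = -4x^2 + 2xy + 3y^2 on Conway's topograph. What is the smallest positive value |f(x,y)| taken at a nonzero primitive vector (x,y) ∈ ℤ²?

river: ρ → (3,4,-3)
river: ρ → (-3,2,4)
river: ρ → (4,6,-1)
river: ρ → (-1,6,4)
river: ρ → (4,2,-3)
river: ρ → (-3,4,3)
river: ρ → (3,2,-4)
river: ρ → (-4,6,1)
river: ρ → (1,6,-4)
river: ρ → (-4,2,3)
closes: descent 0, river 10
min |a| on river = 1

1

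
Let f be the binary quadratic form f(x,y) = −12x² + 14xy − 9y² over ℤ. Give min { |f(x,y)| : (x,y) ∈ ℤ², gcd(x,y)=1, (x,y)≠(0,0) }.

translate: b→10 (≡-14 mod 24), so (12,-14,9)→(12,10,7)
flip: (12,10,7)→(7,-10,12)
translate: b→4 (≡-10 mod 14), so (7,-10,12)→(7,4,9)
reduced (well bottom): (7,4,9) with a≤c, −a<b≤a
well minimum |f| = |-7| = 7 (negative-definite)

7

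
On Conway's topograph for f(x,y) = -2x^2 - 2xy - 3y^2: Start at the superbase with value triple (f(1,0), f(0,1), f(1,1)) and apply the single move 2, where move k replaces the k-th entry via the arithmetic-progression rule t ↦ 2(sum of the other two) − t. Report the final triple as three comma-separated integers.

start (-2,-3,-7) = (f(1,0),f(0,1),f(1,1))
replace slot 2: 2·((-2)+(-7)) − (-3) = -15 → (-2,-15,-7)

-2,-15,-7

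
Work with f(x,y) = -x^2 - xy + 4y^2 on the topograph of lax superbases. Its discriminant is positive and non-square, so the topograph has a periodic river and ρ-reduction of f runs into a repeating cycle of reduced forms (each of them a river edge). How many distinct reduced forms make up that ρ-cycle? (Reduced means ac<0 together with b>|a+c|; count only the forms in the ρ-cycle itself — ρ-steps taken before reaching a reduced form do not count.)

D = 17, ⌊√D⌋ = 4
descent: ρ → (4,1,-1)
descent: ρ → (-1,3,2)  [lands on river]
river: ρ → (2,1,-2)
river: ρ → (-2,3,1)
river: ρ → (1,3,-2)
river: ρ → (-2,1,2)
river: ρ → (2,3,-1)
ρ-cycle length = 6 (tail of 2 descent steps not counted)

6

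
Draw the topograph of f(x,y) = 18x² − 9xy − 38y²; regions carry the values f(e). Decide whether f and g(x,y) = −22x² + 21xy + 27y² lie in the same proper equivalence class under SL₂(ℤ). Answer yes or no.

D₁ = 2817, D₂ = 2817
river cycle of f (length 34): (18, 27, -29), (-29, 31, 16), (16, 33, -27), (-27, 21, 22), (22, 23, -26), (-26, 29, 19), (19, 47, -8), (-8, 49, 13), (13, 29, -38), (-38, 47, 4), … (24 more)
river cycle of g (length 34): (27, 33, -16), (-16, 31, 29), (29, 27, -18), (-18, 45, 11), (11, 43, -22), (-22, 45, 9), (9, 45, -22), (-22, 43, 11), (11, 45, -18), (-18, 27, 29), … (24 more)
cycles differ ⇒ inequivalent

no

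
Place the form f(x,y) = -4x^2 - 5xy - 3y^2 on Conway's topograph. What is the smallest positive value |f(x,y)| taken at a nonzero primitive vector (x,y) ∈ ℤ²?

translate: b→-3 (≡5 mod 8), so (4,5,3)→(4,-3,2)
flip: (4,-3,2)→(2,3,4)
translate: b→-1 (≡3 mod 4), so (2,3,4)→(2,-1,3)
reduced (well bottom): (2,-1,3) with a≤c, −a<b≤a
well minimum |f| = |-2| = 2 (negative-definite)

2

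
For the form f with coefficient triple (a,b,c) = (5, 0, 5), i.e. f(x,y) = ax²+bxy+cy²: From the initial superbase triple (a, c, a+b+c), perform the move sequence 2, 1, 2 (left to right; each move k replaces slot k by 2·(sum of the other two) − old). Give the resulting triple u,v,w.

start (5,5,10) = (f(1,0),f(0,1),f(1,1))
replace slot 2: 2·(5+10) − 5 = 25 → (5,25,10)
replace slot 1: 2·(25+10) − 5 = 65 → (65,25,10)
replace slot 2: 2·(65+10) − 25 = 125 → (65,125,10)

65,125,10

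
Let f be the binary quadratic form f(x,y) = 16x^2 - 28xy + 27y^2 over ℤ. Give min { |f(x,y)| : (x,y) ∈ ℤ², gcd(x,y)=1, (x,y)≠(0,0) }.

translate: b→4 (≡-28 mod 32), so (16,-28,27)→(16,4,15)
flip: (16,4,15)→(15,-4,16)
reduced (well bottom): (15,-4,16) with a≤c, −a<b≤a
well minimum = a = 15

15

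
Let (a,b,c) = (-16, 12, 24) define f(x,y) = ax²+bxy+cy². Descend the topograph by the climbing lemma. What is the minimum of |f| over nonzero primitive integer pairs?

river: ρ → (24,36,-4)
river: ρ → (-4,36,24)
river: ρ → (24,12,-16)
river: ρ → (-16,20,20)
river: ρ → (20,20,-16)
river: ρ → (-16,12,24)
closes: descent 0, river 6
min |a| on river = 4

4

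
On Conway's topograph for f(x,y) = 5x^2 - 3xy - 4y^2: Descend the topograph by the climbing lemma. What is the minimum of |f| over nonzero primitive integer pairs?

descent: ρ → (-4,3,5)  [lands on river]
river: ρ → (5,7,-2)
river: ρ → (-2,9,1)
river: ρ → (1,9,-2)
river: ρ → (-2,7,5)
river: ρ → (5,3,-4)
river: ρ → (-4,5,4)
river: ρ → (4,3,-5)
river: ρ → (-5,7,2)
river: ρ → (2,9,-1)
river: ρ → (-1,9,2)
river: ρ → (2,7,-5)
river: ρ → (-5,3,4)
river: ρ → (4,5,-4)
closes: descent 1, river 14
min |a| on river = 1

1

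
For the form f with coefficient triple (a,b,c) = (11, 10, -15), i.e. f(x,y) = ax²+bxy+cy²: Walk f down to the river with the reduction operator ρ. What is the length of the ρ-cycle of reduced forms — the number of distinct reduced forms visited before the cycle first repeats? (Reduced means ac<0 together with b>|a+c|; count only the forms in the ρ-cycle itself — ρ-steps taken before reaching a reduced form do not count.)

D = 760, ⌊√D⌋ = 27
river: ρ → (-15,20,6)
river: ρ → (6,16,-21)
river: ρ → (-21,26,1)
river: ρ → (1,26,-21)
river: ρ → (-21,16,6)
river: ρ → (6,20,-15)
river: ρ → (-15,10,11)
river: ρ → (11,12,-14)
river: ρ → (-14,16,9)
river: ρ → (9,20,-10)
river: ρ → (-10,20,9)
river: ρ → (9,16,-14)
river: ρ → (-14,12,11)
river: ρ → (11,10,-15)
ρ-cycle length = 14 (tail of 0 descent steps not counted)

14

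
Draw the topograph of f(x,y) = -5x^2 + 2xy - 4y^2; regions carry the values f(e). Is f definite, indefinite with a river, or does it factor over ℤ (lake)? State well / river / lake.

D = b²−4ac = 2² − 4·(-5)·(-4) = -76
D < 0 ⇒ definite ⇒ every region one sign ⇒ single well

well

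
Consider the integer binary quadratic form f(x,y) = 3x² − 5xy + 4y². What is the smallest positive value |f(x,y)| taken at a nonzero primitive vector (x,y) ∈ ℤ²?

translate: b→1 (≡-5 mod 6), so (3,-5,4)→(3,1,2)
flip: (3,1,2)→(2,-1,3)
reduced (well bottom): (2,-1,3) with a≤c, −a<b≤a
well minimum = a = 2

2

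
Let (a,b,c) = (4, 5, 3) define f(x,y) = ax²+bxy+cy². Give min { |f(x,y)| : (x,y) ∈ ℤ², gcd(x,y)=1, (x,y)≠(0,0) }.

translate: b→-3 (≡5 mod 8), so (4,5,3)→(4,-3,2)
flip: (4,-3,2)→(2,3,4)
translate: b→-1 (≡3 mod 4), so (2,3,4)→(2,-1,3)
reduced (well bottom): (2,-1,3) with a≤c, −a<b≤a
well minimum = a = 2

2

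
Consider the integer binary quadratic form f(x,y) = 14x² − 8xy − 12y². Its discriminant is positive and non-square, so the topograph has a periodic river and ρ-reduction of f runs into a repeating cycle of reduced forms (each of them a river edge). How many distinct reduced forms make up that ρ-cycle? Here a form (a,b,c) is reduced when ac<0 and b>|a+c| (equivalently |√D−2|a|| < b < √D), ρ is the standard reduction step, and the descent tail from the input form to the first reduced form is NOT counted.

D = 736, ⌊√D⌋ = 27
descent: ρ → (-12,8,14)  [lands on river]
river: ρ → (14,20,-6)
river: ρ → (-6,16,20)
river: ρ → (20,24,-2)
river: ρ → (-2,24,20)
river: ρ → (20,16,-6)
river: ρ → (-6,20,14)
river: ρ → (14,8,-12)
river: ρ → (-12,16,10)
river: ρ → (10,24,-4)
river: ρ → (-4,24,10)
river: ρ → (10,16,-12)
ρ-cycle length = 12 (tail of 1 descent step not counted)

12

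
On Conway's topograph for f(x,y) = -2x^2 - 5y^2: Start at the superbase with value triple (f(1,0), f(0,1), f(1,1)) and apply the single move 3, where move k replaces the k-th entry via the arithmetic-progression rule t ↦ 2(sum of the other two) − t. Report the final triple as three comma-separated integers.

start (-2,-5,-7) = (f(1,0),f(0,1),f(1,1))
replace slot 3: 2·((-2)+(-5)) − (-7) = -7 → (-2,-5,-7)

-2,-5,-7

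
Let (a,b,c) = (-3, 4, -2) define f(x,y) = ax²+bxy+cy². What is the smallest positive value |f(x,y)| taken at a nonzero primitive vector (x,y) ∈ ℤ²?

translate: b→2 (≡-4 mod 6), so (3,-4,2)→(3,2,1)
flip: (3,2,1)→(1,-2,3)
translate: b→0 (≡-2 mod 2), so (1,-2,3)→(1,0,2)
reduced (well bottom): (1,0,2) with a≤c, −a<b≤a
well minimum |f| = |-1| = 1 (negative-definite)

1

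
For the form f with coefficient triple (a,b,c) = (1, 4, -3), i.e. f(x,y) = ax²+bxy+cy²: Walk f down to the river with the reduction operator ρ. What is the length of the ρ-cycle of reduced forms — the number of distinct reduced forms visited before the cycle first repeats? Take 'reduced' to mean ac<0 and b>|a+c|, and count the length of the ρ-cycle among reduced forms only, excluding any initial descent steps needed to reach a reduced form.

D = 28, ⌊√D⌋ = 5
river: ρ → (-3,2,2)
river: ρ → (2,2,-3)
river: ρ → (-3,4,1)
river: ρ → (1,4,-3)
ρ-cycle length = 4 (tail of 0 descent steps not counted)

4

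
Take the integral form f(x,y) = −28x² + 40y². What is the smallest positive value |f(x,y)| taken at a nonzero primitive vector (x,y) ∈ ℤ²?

descent: ρ → (40,0,-28)
descent: ρ → (-28,56,12)  [lands on river]
river: ρ → (12,64,-8)
river: ρ → (-8,64,12)
river: ρ → (12,56,-28)
closes: descent 2, river 4
min |a| on river = 8

8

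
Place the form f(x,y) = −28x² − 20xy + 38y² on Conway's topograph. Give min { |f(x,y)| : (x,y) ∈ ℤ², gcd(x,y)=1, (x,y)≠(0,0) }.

descent: ρ → (38,20,-28)  [lands on river]
river: ρ → (-28,36,30)
river: ρ → (30,24,-34)
river: ρ → (-34,44,20)
river: ρ → (20,36,-42)
river: ρ → (-42,48,14)
river: ρ → (14,64,-10)
river: ρ → (-10,56,38)
closes: descent 1, river 8
min |a| on river = 10

10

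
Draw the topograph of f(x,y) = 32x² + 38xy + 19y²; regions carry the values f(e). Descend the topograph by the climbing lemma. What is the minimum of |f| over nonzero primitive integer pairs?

translate: b→-26 (≡38 mod 64), so (32,38,19)→(32,-26,13)
flip: (32,-26,13)→(13,26,32)
translate: b→0 (≡26 mod 26), so (13,26,32)→(13,0,19)
reduced (well bottom): (13,0,19) with a≤c, −a<b≤a
well minimum = a = 13

13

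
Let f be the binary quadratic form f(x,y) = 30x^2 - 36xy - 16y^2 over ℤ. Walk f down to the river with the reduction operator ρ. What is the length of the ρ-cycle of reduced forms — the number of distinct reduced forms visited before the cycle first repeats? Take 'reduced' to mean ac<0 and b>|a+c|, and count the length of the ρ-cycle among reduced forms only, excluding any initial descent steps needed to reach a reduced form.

D = 3216, ⌊√D⌋ = 56
descent: ρ → (-16,36,30)  [lands on river]
river: ρ → (30,24,-22)
river: ρ → (-22,20,32)
river: ρ → (32,44,-10)
river: ρ → (-10,56,2)
river: ρ → (2,56,-10)
river: ρ → (-10,44,32)
river: ρ → (32,20,-22)
river: ρ → (-22,24,30)
river: ρ → (30,36,-16)
river: ρ → (-16,28,38)
river: ρ → (38,48,-6)
river: ρ → (-6,48,38)
river: ρ → (38,28,-16)
ρ-cycle length = 14 (tail of 1 descent step not counted)

14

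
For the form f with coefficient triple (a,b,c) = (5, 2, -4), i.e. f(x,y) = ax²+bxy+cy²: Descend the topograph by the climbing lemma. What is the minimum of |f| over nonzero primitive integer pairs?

river: ρ → (-4,6,3)
river: ρ → (3,6,-4)
river: ρ → (-4,2,5)
river: ρ → (5,8,-1)
river: ρ → (-1,8,5)
river: ρ → (5,2,-4)
closes: descent 0, river 6
min |a| on river = 1

1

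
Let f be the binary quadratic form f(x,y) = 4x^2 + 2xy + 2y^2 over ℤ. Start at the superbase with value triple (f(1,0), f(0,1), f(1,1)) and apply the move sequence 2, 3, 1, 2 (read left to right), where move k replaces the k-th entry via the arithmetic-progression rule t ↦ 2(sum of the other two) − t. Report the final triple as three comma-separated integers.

start (4,2,8) = (f(1,0),f(0,1),f(1,1))
replace slot 2: 2·(4+8) − 2 = 22 → (4,22,8)
replace slot 3: 2·(4+22) − 8 = 44 → (4,22,44)
replace slot 1: 2·(22+44) − 4 = 128 → (128,22,44)
replace slot 2: 2·(128+44) − 22 = 322 → (128,322,44)

128,322,44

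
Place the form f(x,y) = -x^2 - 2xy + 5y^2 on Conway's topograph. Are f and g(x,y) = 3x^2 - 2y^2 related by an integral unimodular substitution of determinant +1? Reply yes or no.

D₁ = 24, D₂ = 24
river cycle of f (length 2): (-1, 4, 2), (2, 4, -1)
river cycle of g (length 2): (-2, 4, 1), (1, 4, -2)
cycles differ ⇒ inequivalent

no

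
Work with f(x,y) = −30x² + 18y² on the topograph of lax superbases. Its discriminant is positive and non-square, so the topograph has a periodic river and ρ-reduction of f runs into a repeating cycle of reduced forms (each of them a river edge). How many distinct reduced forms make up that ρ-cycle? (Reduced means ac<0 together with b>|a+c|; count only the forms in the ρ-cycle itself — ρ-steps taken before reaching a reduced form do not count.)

D = 2160, ⌊√D⌋ = 46
descent: ρ → (18,36,-12)  [lands on river]
river: ρ → (-12,36,18)
ρ-cycle length = 2 (tail of 1 descent step not counted)

2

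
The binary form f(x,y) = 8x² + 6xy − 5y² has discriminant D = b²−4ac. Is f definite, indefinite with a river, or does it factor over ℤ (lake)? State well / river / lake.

D = b²−4ac = 6² − 4·8·(-5) = 196
D = 14² is a perfect square ⇒ form factors over ℤ ⇒ lakes

lake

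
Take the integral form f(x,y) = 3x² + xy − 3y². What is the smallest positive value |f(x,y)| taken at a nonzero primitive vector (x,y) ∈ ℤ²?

river: ρ → (-3,5,1)
river: ρ → (1,5,-3)
river: ρ → (-3,1,3)
river: ρ → (3,5,-1)
river: ρ → (-1,5,3)
river: ρ → (3,1,-3)
closes: descent 0, river 6
min |a| on river = 1

1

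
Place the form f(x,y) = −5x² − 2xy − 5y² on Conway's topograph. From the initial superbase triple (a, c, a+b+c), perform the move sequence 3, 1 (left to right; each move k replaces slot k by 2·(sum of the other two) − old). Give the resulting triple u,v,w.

start (-5,-5,-12) = (f(1,0),f(0,1),f(1,1))
replace slot 3: 2·((-5)+(-5)) − (-12) = -8 → (-5,-5,-8)
replace slot 1: 2·((-5)+(-8)) − (-5) = -21 → (-21,-5,-8)

-21,-5,-8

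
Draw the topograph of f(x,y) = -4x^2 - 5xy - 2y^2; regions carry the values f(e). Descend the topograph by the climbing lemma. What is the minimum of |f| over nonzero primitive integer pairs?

translate: b→-3 (≡5 mod 8), so (4,5,2)→(4,-3,1)
flip: (4,-3,1)→(1,3,4)
translate: b→1 (≡3 mod 2), so (1,3,4)→(1,1,2)
reduced (well bottom): (1,1,2) with a≤c, −a<b≤a
well minimum |f| = |-1| = 1 (negative-definite)

1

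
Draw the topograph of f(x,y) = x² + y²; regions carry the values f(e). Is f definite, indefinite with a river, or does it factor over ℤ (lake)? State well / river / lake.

D = b²−4ac = 0² − 4·1·1 = -4
D < 0 ⇒ definite ⇒ every region one sign ⇒ single well

well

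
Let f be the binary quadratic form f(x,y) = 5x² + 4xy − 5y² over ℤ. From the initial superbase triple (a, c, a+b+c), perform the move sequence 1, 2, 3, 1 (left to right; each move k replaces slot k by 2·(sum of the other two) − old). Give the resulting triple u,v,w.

start (5,-5,4) = (f(1,0),f(0,1),f(1,1))
replace slot 1: 2·((-5)+4) − 5 = -7 → (-7,-5,4)
replace slot 2: 2·((-7)+4) − (-5) = -1 → (-7,-1,4)
replace slot 3: 2·((-7)+(-1)) − 4 = -20 → (-7,-1,-20)
replace slot 1: 2·((-1)+(-20)) − (-7) = -35 → (-35,-1,-20)

-35,-1,-20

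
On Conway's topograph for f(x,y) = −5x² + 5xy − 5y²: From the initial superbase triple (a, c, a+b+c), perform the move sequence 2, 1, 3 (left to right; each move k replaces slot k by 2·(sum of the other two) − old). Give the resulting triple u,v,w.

start (-5,-5,-5) = (f(1,0),f(0,1),f(1,1))
replace slot 2: 2·((-5)+(-5)) − (-5) = -15 → (-5,-15,-5)
replace slot 1: 2·((-15)+(-5)) − (-5) = -35 → (-35,-15,-5)
replace slot 3: 2·((-35)+(-15)) − (-5) = -95 → (-35,-15,-95)

-35,-15,-95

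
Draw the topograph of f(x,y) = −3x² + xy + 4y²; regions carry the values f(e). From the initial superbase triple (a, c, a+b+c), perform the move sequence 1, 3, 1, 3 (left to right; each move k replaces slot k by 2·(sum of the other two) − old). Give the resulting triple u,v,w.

start (-3,4,2) = (f(1,0),f(0,1),f(1,1))
replace slot 1: 2·(4+2) − (-3) = 15 → (15,4,2)
replace slot 3: 2·(15+4) − 2 = 36 → (15,4,36)
replace slot 1: 2·(4+36) − 15 = 65 → (65,4,36)
replace slot 3: 2·(65+4) − 36 = 102 → (65,4,102)

65,4,102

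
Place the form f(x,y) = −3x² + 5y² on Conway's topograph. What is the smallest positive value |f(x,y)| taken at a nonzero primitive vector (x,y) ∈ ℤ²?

descent: ρ → (5,0,-3)
descent: ρ → (-3,6,2)  [lands on river]
river: ρ → (2,6,-3)
closes: descent 2, river 2
min |a| on river = 2

2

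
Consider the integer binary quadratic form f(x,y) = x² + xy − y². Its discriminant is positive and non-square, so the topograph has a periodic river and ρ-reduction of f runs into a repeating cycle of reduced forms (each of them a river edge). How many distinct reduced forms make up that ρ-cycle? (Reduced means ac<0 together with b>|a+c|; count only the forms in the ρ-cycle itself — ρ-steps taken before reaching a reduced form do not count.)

D = 5, ⌊√D⌋ = 2
river: ρ → (-1,1,1)
river: ρ → (1,1,-1)
ρ-cycle length = 2 (tail of 0 descent steps not counted)

2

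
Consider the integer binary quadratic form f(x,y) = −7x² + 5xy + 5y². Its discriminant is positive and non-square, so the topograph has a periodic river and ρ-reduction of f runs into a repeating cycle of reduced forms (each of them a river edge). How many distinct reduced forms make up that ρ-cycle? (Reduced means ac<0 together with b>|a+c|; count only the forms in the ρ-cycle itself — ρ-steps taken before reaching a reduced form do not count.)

D = 165, ⌊√D⌋ = 12
river: ρ → (5,5,-7)
river: ρ → (-7,9,3)
river: ρ → (3,9,-7)
river: ρ → (-7,5,5)
ρ-cycle length = 4 (tail of 0 descent steps not counted)

4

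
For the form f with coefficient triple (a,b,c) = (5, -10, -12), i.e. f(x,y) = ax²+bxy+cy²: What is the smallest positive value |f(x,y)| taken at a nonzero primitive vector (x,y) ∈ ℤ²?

descent: ρ → (-12,10,5)  [lands on river]
river: ρ → (5,10,-12)
river: ρ → (-12,14,3)
river: ρ → (3,16,-7)
river: ρ → (-7,12,7)
river: ρ → (7,16,-3)
river: ρ → (-3,14,12)
river: ρ → (12,10,-5)
river: ρ → (-5,10,12)
river: ρ → (12,14,-3)
river: ρ → (-3,16,7)
river: ρ → (7,12,-7)
river: ρ → (-7,16,3)
river: ρ → (3,14,-12)
closes: descent 1, river 14
min |a| on river = 3

3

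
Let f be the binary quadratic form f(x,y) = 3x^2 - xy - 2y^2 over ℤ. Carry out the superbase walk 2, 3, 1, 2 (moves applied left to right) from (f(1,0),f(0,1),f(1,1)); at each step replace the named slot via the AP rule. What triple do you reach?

start (3,-2,0) = (f(1,0),f(0,1),f(1,1))
replace slot 2: 2·(3+0) − (-2) = 8 → (3,8,0)
replace slot 3: 2·(3+8) − 0 = 22 → (3,8,22)
replace slot 1: 2·(8+22) − 3 = 57 → (57,8,22)
replace slot 2: 2·(57+22) − 8 = 150 → (57,150,22)

57,150,22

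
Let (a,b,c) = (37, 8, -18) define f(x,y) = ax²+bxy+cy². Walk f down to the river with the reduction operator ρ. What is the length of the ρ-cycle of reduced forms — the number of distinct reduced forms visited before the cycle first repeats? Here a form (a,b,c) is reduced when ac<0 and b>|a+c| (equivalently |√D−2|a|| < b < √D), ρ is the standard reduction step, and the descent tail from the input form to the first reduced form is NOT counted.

D = 2728, ⌊√D⌋ = 52
descent: ρ → (-18,28,27)  [lands on river]
river: ρ → (27,26,-19)
river: ρ → (-19,50,3)
river: ρ → (3,52,-2)
river: ρ → (-2,52,3)
river: ρ → (3,50,-19)
river: ρ → (-19,26,27)
river: ρ → (27,28,-18)
river: ρ → (-18,44,11)
river: ρ → (11,44,-18)
ρ-cycle length = 10 (tail of 1 descent step not counted)

10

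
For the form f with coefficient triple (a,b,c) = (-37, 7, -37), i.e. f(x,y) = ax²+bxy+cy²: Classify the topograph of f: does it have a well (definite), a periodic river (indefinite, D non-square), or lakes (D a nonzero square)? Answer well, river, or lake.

D = b²−4ac = 7² − 4·(-37)·(-37) = -5427
D < 0 ⇒ definite ⇒ every region one sign ⇒ single well

well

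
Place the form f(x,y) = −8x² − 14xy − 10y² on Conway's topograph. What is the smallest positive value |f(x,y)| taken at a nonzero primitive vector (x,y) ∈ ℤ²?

translate: b→-2 (≡14 mod 16), so (8,14,10)→(8,-2,4)
flip: (8,-2,4)→(4,2,8)
reduced (well bottom): (4,2,8) with a≤c, −a<b≤a
well minimum |f| = |-4| = 4 (negative-definite)

4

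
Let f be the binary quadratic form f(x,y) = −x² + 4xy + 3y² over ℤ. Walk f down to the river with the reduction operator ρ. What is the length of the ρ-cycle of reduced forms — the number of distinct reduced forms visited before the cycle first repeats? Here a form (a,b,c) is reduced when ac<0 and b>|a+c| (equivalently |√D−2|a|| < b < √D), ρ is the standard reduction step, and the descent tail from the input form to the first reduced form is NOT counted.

D = 28, ⌊√D⌋ = 5
river: ρ → (3,2,-2)
river: ρ → (-2,2,3)
river: ρ → (3,4,-1)
river: ρ → (-1,4,3)
ρ-cycle length = 4 (tail of 0 descent steps not counted)

4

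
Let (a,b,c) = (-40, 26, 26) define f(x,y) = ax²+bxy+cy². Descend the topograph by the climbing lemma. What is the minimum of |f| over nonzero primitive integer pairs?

river: ρ → (26,26,-40)
river: ρ → (-40,54,12)
river: ρ → (12,66,-10)
river: ρ → (-10,54,48)
river: ρ → (48,42,-16)
river: ρ → (-16,54,30)
river: ρ → (30,66,-4)
river: ρ → (-4,62,62)
river: ρ → (62,62,-4)
river: ρ → (-4,66,30)
river: ρ → (30,54,-16)
river: ρ → (-16,42,48)
river: ρ → (48,54,-10)
river: ρ → (-10,66,12)
river: ρ → (12,54,-40)
river: ρ → (-40,26,26)
closes: descent 0, river 16
min |a| on river = 4

4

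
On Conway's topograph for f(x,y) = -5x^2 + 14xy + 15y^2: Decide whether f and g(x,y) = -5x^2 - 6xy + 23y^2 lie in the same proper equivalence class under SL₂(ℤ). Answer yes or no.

D₁ = 496, D₂ = 496
river cycle of f (length 16): (15, 16, -4), (-4, 16, 15), (15, 14, -5), (-5, 16, 12), (12, 8, -9), (-9, 10, 11), (11, 12, -8), (-8, 20, 3), (3, 22, -1), (-1, 22, 3), … (6 more)
river cycle of g (length 16): (-5, 14, 15), (15, 16, -4), (-4, 16, 15), (15, 14, -5), (-5, 16, 12), (12, 8, -9), (-9, 10, 11), (11, 12, -8), (-8, 20, 3), (3, 22, -1), … (6 more)
cycles coincide ⇒ equivalent

yes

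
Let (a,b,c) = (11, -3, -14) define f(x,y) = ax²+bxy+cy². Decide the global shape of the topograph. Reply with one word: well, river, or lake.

D = b²−4ac = (-3)² − 4·11·(-14) = 625
D = 25² is a perfect square ⇒ form factors over ℤ ⇒ lakes

lake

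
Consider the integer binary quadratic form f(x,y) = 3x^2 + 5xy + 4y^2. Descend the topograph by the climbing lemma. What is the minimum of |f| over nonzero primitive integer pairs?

translate: b→-1 (≡5 mod 6), so (3,5,4)→(3,-1,2)
flip: (3,-1,2)→(2,1,3)
reduced (well bottom): (2,1,3) with a≤c, −a<b≤a
well minimum = a = 2

2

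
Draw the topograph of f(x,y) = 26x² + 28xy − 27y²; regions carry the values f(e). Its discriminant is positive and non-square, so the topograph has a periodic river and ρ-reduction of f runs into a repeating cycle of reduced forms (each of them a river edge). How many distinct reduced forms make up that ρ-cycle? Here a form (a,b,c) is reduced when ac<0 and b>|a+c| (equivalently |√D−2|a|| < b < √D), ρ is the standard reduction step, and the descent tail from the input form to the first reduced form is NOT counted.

D = 3592, ⌊√D⌋ = 59
river: ρ → (-27,26,27)
river: ρ → (27,28,-26)
river: ρ → (-26,24,29)
river: ρ → (29,34,-21)
river: ρ → (-21,50,13)
river: ρ → (13,54,-13)
river: ρ → (-13,50,21)
river: ρ → (21,34,-29)
river: ρ → (-29,24,26)
river: ρ → (26,28,-27)
ρ-cycle length = 10 (tail of 0 descent steps not counted)

10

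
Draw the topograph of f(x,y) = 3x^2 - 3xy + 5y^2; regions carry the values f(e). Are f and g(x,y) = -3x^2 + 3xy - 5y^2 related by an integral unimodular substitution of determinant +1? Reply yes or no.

D₁ = -51, D₂ = -51
f: translate: b→3 (≡-3 mod 6), so (3,-3,5)→(3,3,5)
f: reduced (well bottom): (3,3,5) with a≤c, −a<b≤a
g is negative-definite; reduce −g:
−g: translate: b→3 (≡-3 mod 6), so (3,-3,5)→(3,3,5)
−g: reduced (well bottom): (3,3,5) with a≤c, −a<b≤a
flip sign back: reduced form of g is (-3,-3,-5)
reduced forms (3, 3, 5) vs (-3, -3, -5) ⇒ inequivalent

no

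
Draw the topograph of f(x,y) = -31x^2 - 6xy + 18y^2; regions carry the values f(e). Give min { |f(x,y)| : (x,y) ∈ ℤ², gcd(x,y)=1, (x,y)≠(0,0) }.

descent: ρ → (18,42,-7)  [lands on river]
river: ρ → (-7,42,18)
river: ρ → (18,30,-19)
river: ρ → (-19,46,2)
river: ρ → (2,46,-19)
river: ρ → (-19,30,18)
closes: descent 1, river 6
min |a| on river = 2

2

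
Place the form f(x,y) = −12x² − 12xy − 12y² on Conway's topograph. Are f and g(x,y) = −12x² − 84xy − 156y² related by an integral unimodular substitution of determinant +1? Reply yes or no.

D₁ = -432, D₂ = -432
f is negative-definite; reduce −f:
−f: reduced (well bottom): (12,12,12) with a≤c, −a<b≤a
flip sign back: reduced form of f is (-12,-12,-12)
g is negative-definite; reduce −g:
−g: translate: b→12 (≡84 mod 24), so (12,84,156)→(12,12,12)
−g: reduced (well bottom): (12,12,12) with a≤c, −a<b≤a
flip sign back: reduced form of g is (-12,-12,-12)
reduced forms (-12, -12, -12) vs (-12, -12, -12) ⇒ equivalent

yes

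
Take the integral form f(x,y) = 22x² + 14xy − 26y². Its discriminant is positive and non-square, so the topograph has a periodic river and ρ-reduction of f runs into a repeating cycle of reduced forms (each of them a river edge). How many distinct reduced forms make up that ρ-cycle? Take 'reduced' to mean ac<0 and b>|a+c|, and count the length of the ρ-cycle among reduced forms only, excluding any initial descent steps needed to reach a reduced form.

D = 2484, ⌊√D⌋ = 49
river: ρ → (-26,38,10)
river: ρ → (10,42,-18)
river: ρ → (-18,30,22)
river: ρ → (22,14,-26)
ρ-cycle length = 4 (tail of 0 descent steps not counted)

4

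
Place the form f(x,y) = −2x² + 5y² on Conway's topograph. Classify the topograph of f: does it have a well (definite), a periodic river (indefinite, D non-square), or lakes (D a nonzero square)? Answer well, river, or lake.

D = b²−4ac = 0² − 4·(-2)·5 = 40
D > 0 non-square ⇒ indefinite ⇒ periodic river

river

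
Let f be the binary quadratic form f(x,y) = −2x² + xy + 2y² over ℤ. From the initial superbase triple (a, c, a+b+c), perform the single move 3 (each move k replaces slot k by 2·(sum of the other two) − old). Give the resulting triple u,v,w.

start (-2,2,1) = (f(1,0),f(0,1),f(1,1))
replace slot 3: 2·((-2)+2) − 1 = -1 → (-2,2,-1)

-2,2,-1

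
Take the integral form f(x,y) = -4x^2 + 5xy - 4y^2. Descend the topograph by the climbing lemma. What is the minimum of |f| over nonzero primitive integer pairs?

translate: b→3 (≡-5 mod 8), so (4,-5,4)→(4,3,3)
flip: (4,3,3)→(3,-3,4)
translate: b→3 (≡-3 mod 6), so (3,-3,4)→(3,3,4)
reduced (well bottom): (3,3,4) with a≤c, −a<b≤a
well minimum |f| = |-3| = 3 (negative-definite)

3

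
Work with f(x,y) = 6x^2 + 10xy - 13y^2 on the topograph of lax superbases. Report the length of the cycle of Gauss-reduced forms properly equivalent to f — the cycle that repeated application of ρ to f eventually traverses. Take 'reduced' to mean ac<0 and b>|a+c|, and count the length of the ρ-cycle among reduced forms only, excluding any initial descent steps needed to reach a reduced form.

D = 412, ⌊√D⌋ = 20
river: ρ → (-13,16,3)
river: ρ → (3,20,-1)
river: ρ → (-1,20,3)
river: ρ → (3,16,-13)
river: ρ → (-13,10,6)
river: ρ → (6,14,-9)
river: ρ → (-9,4,11)
river: ρ → (11,18,-2)
river: ρ → (-2,18,11)
river: ρ → (11,4,-9)
river: ρ → (-9,14,6)
river: ρ → (6,10,-13)
ρ-cycle length = 12 (tail of 0 descent steps not counted)

12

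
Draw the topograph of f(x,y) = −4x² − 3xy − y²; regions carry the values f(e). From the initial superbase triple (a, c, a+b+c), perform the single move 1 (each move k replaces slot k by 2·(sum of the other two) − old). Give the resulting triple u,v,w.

start (-4,-1,-8) = (f(1,0),f(0,1),f(1,1))
replace slot 1: 2·((-1)+(-8)) − (-4) = -14 → (-14,-1,-8)

-14,-1,-8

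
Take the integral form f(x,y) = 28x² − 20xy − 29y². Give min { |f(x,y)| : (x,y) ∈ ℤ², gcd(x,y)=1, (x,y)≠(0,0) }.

descent: ρ → (-29,20,28)  [lands on river]
river: ρ → (28,36,-21)
river: ρ → (-21,48,16)
river: ρ → (16,48,-21)
river: ρ → (-21,36,28)
river: ρ → (28,20,-29)
river: ρ → (-29,38,19)
river: ρ → (19,38,-29)
closes: descent 1, river 8
min |a| on river = 16

16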